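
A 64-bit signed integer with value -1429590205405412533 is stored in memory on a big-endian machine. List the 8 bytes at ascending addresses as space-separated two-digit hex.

EC 29 13 48 50 6E C3 4B

Two's complement of -1429590205405412533 in 64 bits: 1429590205405412533 = 0x13D6ECB7AF913CB5; invert → 0xEC291348506EC34A; add 1 → 0xEC291348506EC34B.
Split into bytes (most-significant first): EC 29 13 48 50 6E C3 4B.
Big-endian stores the most-significant byte at the lowest address.
So the memory order matches the most-significant-first order: EC 29 13 48 50 6E C3 4B.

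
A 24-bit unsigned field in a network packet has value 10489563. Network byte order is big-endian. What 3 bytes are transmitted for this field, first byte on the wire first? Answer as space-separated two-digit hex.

10489563 in hexadecimal, padded to 24 bits, is 0xA00EDB.
Split into bytes (most-significant first): A0 0E DB.
Big-endian: lowest address holds the most-significant byte.
So the memory order matches the most-significant-first order: A0 0E DB.

A0 0E DB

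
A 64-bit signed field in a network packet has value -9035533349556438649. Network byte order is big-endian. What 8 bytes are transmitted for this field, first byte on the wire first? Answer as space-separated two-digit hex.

82 9B 56 4A 77 7E 39 87

Two's complement of -9035533349556438649 in 64 bits: 9035533349556438649 = 0x7D64A9B58881C679; invert → 0x829B564A777E3986; add 1 → 0x829B564A777E3987.
Split into bytes (most-significant first): 82 9B 56 4A 77 7E 39 87.
Big-endian: lowest address holds the most-significant byte.
So the memory order matches the most-significant-first order: 82 9B 56 4A 77 7E 39 87.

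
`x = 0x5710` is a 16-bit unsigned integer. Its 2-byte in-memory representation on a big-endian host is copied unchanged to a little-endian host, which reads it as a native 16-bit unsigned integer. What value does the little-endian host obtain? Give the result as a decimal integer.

Stored big-endian, the bytes at ascending addresses are 57 10.
Read back as little-endian, the first byte is least significant, giving 0x1057.
0x1057 = 4183.

4183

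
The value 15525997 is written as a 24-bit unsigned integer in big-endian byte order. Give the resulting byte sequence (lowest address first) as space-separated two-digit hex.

EC E8 6D

15525997 in hexadecimal, padded to 24 bits, is 0xECE86D.
Split into bytes (most-significant first): EC E8 6D.
In big-endian order the high byte comes first in memory.
So the memory order matches the most-significant-first order: EC E8 6D.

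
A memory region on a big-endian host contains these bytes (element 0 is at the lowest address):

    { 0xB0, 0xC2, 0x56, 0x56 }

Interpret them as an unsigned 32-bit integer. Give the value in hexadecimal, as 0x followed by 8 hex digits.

In big-endian order the high byte comes first in memory.
The bytes are already most-significant first: 0xB0C25656.

0xB0C25656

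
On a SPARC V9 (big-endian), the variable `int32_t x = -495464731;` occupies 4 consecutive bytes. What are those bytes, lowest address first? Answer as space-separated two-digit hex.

Two's complement of -495464731 in 32 bits: 495464731 = 0x1D88311B; invert → 0xE277CEE4; add 1 → 0xE277CEE5.
Split into bytes (most-significant first): E2 77 CE E5.
In big-endian order the high byte comes first in memory.
So the memory order matches the most-significant-first order: E2 77 CE E5.

E2 77 CE E5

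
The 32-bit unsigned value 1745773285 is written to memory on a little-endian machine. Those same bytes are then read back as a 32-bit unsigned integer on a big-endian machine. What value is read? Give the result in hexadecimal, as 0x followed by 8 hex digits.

0xE5620E68

1745773285 in 32-bit hexadecimal is 0x680E62E5.
Stored little-endian, the bytes at ascending addresses are E5 62 0E 68.
Read back as big-endian, the last byte is least significant, giving 0xE5620E68.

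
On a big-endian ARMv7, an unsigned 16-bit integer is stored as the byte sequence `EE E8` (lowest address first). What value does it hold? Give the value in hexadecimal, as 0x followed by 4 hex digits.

0xEEE8

In big-endian order the high byte comes first in memory.
The bytes are already most-significant first: 0xEEE8.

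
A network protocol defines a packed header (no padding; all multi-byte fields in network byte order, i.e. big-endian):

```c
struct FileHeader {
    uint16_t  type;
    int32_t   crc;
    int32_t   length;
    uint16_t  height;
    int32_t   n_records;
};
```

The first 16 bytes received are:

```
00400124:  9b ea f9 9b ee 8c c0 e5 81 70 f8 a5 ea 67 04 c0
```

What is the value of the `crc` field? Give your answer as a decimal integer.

`crc` follows `type` (2 bytes), so it starts at byte offset 2 and occupies 4 bytes.
Bytes at offsets 2..5: F9 9B EE 8C.
Big-endian: lowest address holds the most-significant byte.
The bytes are already most-significant first: 0xF99BEE8C.
Top bit is set, so as a signed 32-bit value this is 0xF99BEE8C − 2^32 = -107221364.

-107221364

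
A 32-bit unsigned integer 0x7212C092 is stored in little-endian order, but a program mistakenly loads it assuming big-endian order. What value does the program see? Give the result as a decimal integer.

Stored little-endian, the bytes at ascending addresses are 92 C0 12 72.
Read back as big-endian, the last byte is least significant, giving 0x92C01272.
0x92C01272 = 2462061170.

2462061170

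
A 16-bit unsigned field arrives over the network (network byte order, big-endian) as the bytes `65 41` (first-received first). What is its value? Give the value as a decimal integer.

Big-endian: lowest address holds the most-significant byte.
The bytes are already most-significant first: 0x6541.
0x6541 = 25921.

25921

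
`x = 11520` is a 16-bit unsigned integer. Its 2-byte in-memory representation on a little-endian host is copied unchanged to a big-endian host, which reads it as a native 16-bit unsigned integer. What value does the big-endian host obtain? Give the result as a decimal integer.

45

11520 in 16-bit hexadecimal is 0x2D00.
Stored little-endian, the bytes at ascending addresses are 00 2D.
Read back as big-endian, the last byte is least significant, giving 0x002D.
0x002D = 45.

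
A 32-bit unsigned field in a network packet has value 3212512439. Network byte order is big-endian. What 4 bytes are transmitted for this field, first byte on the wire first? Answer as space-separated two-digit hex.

BF 7B 0C B7

3212512439 in hexadecimal, padded to 32 bits, is 0xBF7B0CB7.
Split into bytes (most-significant first): BF 7B 0C B7.
Big-endian: lowest address holds the most-significant byte.
So the memory order matches the most-significant-first order: BF 7B 0C B7.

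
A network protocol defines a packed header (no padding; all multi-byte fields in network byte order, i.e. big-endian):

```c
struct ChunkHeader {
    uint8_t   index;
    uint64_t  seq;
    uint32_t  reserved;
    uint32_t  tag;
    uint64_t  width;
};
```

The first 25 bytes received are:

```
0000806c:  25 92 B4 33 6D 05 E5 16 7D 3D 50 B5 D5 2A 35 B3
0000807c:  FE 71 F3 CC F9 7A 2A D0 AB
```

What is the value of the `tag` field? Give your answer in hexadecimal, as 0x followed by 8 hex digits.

0x2A35B3FE

`tag` follows `index` (1 B), `seq` (8 B), `reserved` (4 B), so it starts at offset 1 + 8 + 4 = 13 and occupies 4 bytes.
Bytes at offsets 13..16: 2A 35 B3 FE.
Big-endian: lowest address holds the most-significant byte.
The bytes are already most-significant first: 0x2A35B3FE.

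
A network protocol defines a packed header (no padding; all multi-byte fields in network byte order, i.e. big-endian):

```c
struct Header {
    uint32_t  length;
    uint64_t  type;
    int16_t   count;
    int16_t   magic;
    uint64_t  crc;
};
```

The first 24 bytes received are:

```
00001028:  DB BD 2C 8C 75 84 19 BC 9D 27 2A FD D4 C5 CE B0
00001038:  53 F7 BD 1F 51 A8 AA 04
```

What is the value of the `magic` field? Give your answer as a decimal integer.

`magic` follows `length` (4 B), `type` (8 B), `count` (2 B), so it starts at offset 4 + 8 + 2 = 14 and occupies 2 bytes.
Bytes at offsets 14..15: CE B0.
Big-endian stores the most-significant byte at the lowest address.
The bytes are already most-significant first: 0xCEB0.
Top bit is set, so as a signed 16-bit value this is 0xCEB0 − 2^16 = -12624.

-12624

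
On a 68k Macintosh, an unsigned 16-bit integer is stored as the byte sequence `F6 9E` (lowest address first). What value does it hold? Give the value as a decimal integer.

Big-endian stores the most-significant byte at the lowest address.
The bytes are already most-significant first: 0xF69E.
0xF69E = 63134.

63134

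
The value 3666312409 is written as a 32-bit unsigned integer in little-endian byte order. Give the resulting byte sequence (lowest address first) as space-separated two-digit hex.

D9 7C 87 DA

3666312409 in hexadecimal, padded to 32 bits, is 0xDA877CD9.
Split into bytes (most-significant first): DA 87 7C D9.
Little-endian stores the least-significant byte at the lowest address.
So at ascending addresses the bytes are D9 7C 87 DA.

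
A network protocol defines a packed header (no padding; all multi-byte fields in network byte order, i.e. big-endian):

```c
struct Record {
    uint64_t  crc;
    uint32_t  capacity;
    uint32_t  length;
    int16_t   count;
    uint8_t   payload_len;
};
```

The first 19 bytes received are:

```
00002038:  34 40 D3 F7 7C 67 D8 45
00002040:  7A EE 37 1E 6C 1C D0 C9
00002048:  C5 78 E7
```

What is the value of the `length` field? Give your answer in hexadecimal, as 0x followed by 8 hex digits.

`length` follows `crc` (8 B), `capacity` (4 B), so it starts at offset 8 + 4 = 12 and occupies 4 bytes.
Bytes at offsets 12..15: 6C 1C D0 C9.
In big-endian order the high byte comes first in memory.
The bytes are already most-significant first: 0x6C1CD0C9.

0x6C1CD0C9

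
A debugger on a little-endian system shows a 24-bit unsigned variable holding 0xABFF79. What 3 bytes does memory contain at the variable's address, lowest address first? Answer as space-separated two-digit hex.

79 FF AB

Split into bytes (most-significant first): AB FF 79.
In little-endian order the low byte comes first in memory.
So at ascending addresses the bytes are 79 FF AB.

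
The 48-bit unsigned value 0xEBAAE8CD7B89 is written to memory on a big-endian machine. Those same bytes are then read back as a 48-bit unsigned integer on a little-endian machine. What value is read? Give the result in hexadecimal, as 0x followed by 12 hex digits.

0x897BCDE8AAEB

Stored big-endian, the bytes at ascending addresses are EB AA E8 CD 7B 89.
Read back as little-endian, the first byte is least significant, giving 0x897BCDE8AAEB.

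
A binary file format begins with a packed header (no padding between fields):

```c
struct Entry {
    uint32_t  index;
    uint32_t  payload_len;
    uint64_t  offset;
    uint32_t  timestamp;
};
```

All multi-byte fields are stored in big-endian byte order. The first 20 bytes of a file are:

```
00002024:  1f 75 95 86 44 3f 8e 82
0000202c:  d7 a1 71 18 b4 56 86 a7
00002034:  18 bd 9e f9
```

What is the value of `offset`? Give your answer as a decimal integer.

15537824540323645095

`offset` follows `index` (4 B), `payload_len` (4 B), so it starts at offset 4 + 4 = 8 and occupies 8 bytes.
Bytes at offsets 8..15: D7 A1 71 18 B4 56 86 A7.
Big-endian: lowest address holds the most-significant byte.
The bytes are already most-significant first: 0xD7A17118B45686A7.
0xD7A17118B45686A7 = 15537824540323645095.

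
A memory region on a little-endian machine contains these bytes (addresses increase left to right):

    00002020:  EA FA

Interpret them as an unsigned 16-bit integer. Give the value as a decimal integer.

64234

Little-endian stores the least-significant byte at the lowest address.
Reassemble most-significant byte first: FA EA → 0xFAEA.
0xFAEA = 64234.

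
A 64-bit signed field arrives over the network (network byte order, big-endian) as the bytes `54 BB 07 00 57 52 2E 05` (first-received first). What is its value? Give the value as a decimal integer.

Big-endian stores the most-significant byte at the lowest address.
The bytes are already most-significant first: 0x54BB070057522E05.
0x54BB070057522E05 = 6105481417877237253.

6105481417877237253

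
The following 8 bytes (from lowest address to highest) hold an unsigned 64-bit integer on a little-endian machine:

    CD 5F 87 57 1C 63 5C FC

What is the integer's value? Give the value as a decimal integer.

Little-endian: lowest address holds the least-significant byte.
Reassemble most-significant byte first: FC 5C 63 1C 57 87 5F CD → 0xFC5C631C57875FCD.
0xFC5C631C57875FCD = 18184518368793944013.

18184518368793944013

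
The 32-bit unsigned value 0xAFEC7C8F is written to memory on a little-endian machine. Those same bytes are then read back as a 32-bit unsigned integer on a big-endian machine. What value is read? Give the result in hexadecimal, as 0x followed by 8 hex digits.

Stored little-endian, the bytes at ascending addresses are 8F 7C EC AF.
Read back as big-endian, the last byte is least significant, giving 0x8F7CECAF.

0x8F7CECAF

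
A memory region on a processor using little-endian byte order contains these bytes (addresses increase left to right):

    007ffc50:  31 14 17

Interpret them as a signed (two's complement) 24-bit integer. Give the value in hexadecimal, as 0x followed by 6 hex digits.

0x171431

Little-endian: lowest address holds the least-significant byte.
Reassemble most-significant byte first: 17 14 31 → 0x171431.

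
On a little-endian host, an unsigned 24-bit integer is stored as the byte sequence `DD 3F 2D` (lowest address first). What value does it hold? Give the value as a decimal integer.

Little-endian: lowest address holds the least-significant byte.
Reassemble most-significant byte first: 2D 3F DD → 0x2D3FDD.
0x2D3FDD = 2965469.

2965469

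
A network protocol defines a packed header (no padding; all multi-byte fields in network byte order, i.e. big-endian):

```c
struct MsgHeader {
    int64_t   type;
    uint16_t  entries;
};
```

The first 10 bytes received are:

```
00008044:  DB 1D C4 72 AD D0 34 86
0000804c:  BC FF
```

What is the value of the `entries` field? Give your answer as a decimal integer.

48383

`entries` follows `type` (8 bytes), so it starts at byte offset 8 and occupies 2 bytes.
Bytes at offsets 8..9: BC FF.
Big-endian: lowest address holds the most-significant byte.
The bytes are already most-significant first: 0xBCFF.
0xBCFF = 48383.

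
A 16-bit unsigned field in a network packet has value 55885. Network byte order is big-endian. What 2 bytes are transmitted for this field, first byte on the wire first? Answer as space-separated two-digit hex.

DA 4D

55885 in hexadecimal, padded to 16 bits, is 0xDA4D.
Split into bytes (most-significant first): DA 4D.
In big-endian order the high byte comes first in memory.
So the memory order matches the most-significant-first order: DA 4D.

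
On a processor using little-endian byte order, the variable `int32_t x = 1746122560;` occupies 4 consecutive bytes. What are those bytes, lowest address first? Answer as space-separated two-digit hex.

1746122560 in hexadecimal, padded to 32 bits, is 0x6813B740.
Split into bytes (most-significant first): 68 13 B7 40.
In little-endian order the low byte comes first in memory.
So at ascending addresses the bytes are 40 B7 13 68.

40 B7 13 68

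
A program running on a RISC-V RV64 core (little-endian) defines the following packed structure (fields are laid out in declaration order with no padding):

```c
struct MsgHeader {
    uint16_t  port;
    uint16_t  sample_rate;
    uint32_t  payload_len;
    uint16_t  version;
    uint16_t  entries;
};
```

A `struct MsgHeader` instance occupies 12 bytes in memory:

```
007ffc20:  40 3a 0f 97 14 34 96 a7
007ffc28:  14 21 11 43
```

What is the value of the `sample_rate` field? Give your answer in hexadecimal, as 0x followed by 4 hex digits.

`sample_rate` follows `port` (2 bytes), so it starts at byte offset 2 and occupies 2 bytes.
Bytes at offsets 2..3: 0F 97.
Little-endian stores the least-significant byte at the lowest address.
Reassemble most-significant byte first: 97 0F → 0x970F.

0x970F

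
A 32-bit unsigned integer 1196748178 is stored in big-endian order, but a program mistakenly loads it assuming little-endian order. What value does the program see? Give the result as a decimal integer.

2465027143

1196748178 in 32-bit hexadecimal is 0x4754ED92.
Stored big-endian, the bytes at ascending addresses are 47 54 ED 92.
Read back as little-endian, the first byte is least significant, giving 0x92ED5447.
0x92ED5447 = 2465027143.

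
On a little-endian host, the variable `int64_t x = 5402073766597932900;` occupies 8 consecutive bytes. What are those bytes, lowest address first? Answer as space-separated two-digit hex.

64 B7 86 24 78 05 F8 4A

5402073766597932900 in hexadecimal, padded to 64 bits, is 0x4AF805782486B764.
Split into bytes (most-significant first): 4A F8 05 78 24 86 B7 64.
Little-endian stores the least-significant byte at the lowest address.
So at ascending addresses the bytes are 64 B7 86 24 78 05 F8 4A.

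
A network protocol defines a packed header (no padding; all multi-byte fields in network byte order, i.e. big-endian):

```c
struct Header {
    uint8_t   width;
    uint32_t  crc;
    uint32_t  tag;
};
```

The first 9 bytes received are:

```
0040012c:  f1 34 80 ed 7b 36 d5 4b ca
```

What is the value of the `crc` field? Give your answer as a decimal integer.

`crc` follows `width` (1 byte), so it starts at byte offset 1 and occupies 4 bytes.
Bytes at offsets 1..4: 34 80 ED 7B.
Big-endian stores the most-significant byte at the lowest address.
The bytes are already most-significant first: 0x3480ED7B.
0x3480ED7B = 880864635.

880864635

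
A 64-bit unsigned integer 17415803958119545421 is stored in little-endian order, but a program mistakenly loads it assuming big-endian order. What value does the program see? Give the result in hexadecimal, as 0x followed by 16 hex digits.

0x4DBA8E516D5DB1F1

17415803958119545421 in 64-bit hexadecimal is 0xF1B15D6D518EBA4D.
Stored little-endian, the bytes at ascending addresses are 4D BA 8E 51 6D 5D B1 F1.
Read back as big-endian, the last byte is least significant, giving 0x4DBA8E516D5DB1F1.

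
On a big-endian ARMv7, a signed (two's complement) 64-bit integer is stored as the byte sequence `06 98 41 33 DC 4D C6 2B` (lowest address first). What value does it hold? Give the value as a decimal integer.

475201451682809387

In big-endian order the high byte comes first in memory.
The bytes are already most-significant first: 0x06984133DC4DC62B.
0x06984133DC4DC62B = 475201451682809387.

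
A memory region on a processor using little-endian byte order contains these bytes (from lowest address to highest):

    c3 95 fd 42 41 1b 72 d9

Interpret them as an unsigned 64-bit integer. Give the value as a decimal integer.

Little-endian stores the least-significant byte at the lowest address.
Reassemble most-significant byte first: D9 72 1B 41 42 FD 95 C3 → 0xD9721B4142FD95C3.
0xD9721B4142FD95C3 = 15668616020686116291.

15668616020686116291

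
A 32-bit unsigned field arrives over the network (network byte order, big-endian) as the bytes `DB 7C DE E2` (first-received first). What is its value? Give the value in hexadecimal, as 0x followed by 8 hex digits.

0xDB7CDEE2

In big-endian order the high byte comes first in memory.
The bytes are already most-significant first: 0xDB7CDEE2.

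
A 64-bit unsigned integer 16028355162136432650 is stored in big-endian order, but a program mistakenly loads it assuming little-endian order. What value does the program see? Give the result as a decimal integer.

16028355162136432650 in 64-bit hexadecimal is 0xDE7028191CF0D00A.
Stored big-endian, the bytes at ascending addresses are DE 70 28 19 1C F0 D0 0A.
Read back as little-endian, the first byte is least significant, giving 0x0AD0F01C192870DE.
0x0AD0F01C192870DE = 779386739006927070.

779386739006927070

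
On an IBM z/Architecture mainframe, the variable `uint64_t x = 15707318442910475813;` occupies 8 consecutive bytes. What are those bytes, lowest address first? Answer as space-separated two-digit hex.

15707318442910475813 in hexadecimal, padded to 64 bits, is 0xD9FB9AE7239EE625.
Split into bytes (most-significant first): D9 FB 9A E7 23 9E E6 25.
Big-endian stores the most-significant byte at the lowest address.
So the memory order matches the most-significant-first order: D9 FB 9A E7 23 9E E6 25.

D9 FB 9A E7 23 9E E6 25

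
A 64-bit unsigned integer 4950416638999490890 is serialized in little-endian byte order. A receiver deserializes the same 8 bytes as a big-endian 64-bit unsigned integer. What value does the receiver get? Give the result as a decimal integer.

5364279091894268740

4950416638999490890 in 64-bit hexadecimal is 0x44B369B469BF714A.
Stored little-endian, the bytes at ascending addresses are 4A 71 BF 69 B4 69 B3 44.
Read back as big-endian, the last byte is least significant, giving 0x4A71BF69B469B344.
0x4A71BF69B469B344 = 5364279091894268740.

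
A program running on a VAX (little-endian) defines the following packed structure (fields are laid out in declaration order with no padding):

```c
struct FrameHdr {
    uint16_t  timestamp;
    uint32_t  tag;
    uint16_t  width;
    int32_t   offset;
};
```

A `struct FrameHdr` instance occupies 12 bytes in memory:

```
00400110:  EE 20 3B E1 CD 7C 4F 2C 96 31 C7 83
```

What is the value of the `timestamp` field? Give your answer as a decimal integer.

`timestamp` is the first field, at byte offset 0, occupying 2 bytes.
Bytes at offsets 0..1: EE 20.
In little-endian order the low byte comes first in memory.
Reassemble most-significant byte first: 20 EE → 0x20EE.
0x20EE = 8430.

8430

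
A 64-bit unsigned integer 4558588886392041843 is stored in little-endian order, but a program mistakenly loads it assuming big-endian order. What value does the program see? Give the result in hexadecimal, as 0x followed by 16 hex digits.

4558588886392041843 in 64-bit hexadecimal is 0x3F435C709270F173.
Stored little-endian, the bytes at ascending addresses are 73 F1 70 92 70 5C 43 3F.
Read back as big-endian, the last byte is least significant, giving 0x73F17092705C433F.

0x73F17092705C433F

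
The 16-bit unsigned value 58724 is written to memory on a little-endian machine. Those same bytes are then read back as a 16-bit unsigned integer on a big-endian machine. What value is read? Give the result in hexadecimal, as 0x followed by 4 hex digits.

58724 in 16-bit hexadecimal is 0xE564.
Stored little-endian, the bytes at ascending addresses are 64 E5.
Read back as big-endian, the last byte is least significant, giving 0x64E5.

0x64E5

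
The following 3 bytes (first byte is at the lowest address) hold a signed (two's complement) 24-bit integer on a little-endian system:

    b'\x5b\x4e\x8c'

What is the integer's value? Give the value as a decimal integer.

-7582117

Little-endian stores the least-significant byte at the lowest address.
Reassemble most-significant byte first: 8C 4E 5B → 0x8C4E5B.
Top bit is set, so as a signed 24-bit value this is 0x8C4E5B − 2^24 = -7582117.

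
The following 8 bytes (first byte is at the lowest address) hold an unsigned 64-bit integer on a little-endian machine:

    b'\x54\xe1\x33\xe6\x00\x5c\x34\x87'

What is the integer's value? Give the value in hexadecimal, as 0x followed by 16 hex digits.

In little-endian order the low byte comes first in memory.
Reassemble most-significant byte first: 87 34 5C 00 E6 33 E1 54 → 0x87345C00E633E154.

0x87345C00E633E154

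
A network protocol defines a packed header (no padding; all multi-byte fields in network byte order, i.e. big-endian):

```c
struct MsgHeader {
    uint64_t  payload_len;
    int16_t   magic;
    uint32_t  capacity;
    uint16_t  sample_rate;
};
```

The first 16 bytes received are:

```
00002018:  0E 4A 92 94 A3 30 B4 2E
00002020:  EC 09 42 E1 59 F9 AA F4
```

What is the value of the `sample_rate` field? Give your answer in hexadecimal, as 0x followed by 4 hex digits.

0xAAF4

`sample_rate` follows `payload_len` (8 B), `magic` (2 B), `capacity` (4 B), so it starts at offset 8 + 2 + 4 = 14 and occupies 2 bytes.
Bytes at offsets 14..15: AA F4.
Big-endian: lowest address holds the most-significant byte.
The bytes are already most-significant first: 0xAAF4.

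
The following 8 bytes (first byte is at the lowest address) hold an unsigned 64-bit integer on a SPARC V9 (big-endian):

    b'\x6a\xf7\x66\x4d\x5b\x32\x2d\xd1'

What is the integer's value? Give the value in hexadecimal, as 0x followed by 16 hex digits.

0x6AF7664D5B322DD1

In big-endian order the high byte comes first in memory.
The bytes are already most-significant first: 0x6AF7664D5B322DD1.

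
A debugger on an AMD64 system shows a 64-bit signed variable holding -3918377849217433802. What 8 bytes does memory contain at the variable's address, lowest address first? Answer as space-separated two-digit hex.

Two's complement of -3918377849217433802 in 64 bits: 3918377849217433802 = 0x3660DFE4B65D40CA; invert → 0xC99F201B49A2BF35; add 1 → 0xC99F201B49A2BF36.
Split into bytes (most-significant first): C9 9F 20 1B 49 A2 BF 36.
In little-endian order the low byte comes first in memory.
So at ascending addresses the bytes are 36 BF A2 49 1B 20 9F C9.

36 BF A2 49 1B 20 9F C9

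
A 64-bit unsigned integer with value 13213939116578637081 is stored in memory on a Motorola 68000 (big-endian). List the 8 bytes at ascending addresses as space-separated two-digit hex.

B7 61 57 9D B7 4F 05 19

13213939116578637081 in hexadecimal, padded to 64 bits, is 0xB761579DB74F0519.
Split into bytes (most-significant first): B7 61 57 9D B7 4F 05 19.
Big-endian: lowest address holds the most-significant byte.
So the memory order matches the most-significant-first order: B7 61 57 9D B7 4F 05 19.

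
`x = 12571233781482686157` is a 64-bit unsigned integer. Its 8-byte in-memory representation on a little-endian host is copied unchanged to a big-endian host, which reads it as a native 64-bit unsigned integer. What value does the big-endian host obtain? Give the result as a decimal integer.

14809712293050217902

12571233781482686157 in 64-bit hexadecimal is 0xAE75FE84DDAA86CD.
Stored little-endian, the bytes at ascending addresses are CD 86 AA DD 84 FE 75 AE.
Read back as big-endian, the last byte is least significant, giving 0xCD86AADD84FE75AE.
0xCD86AADD84FE75AE = 14809712293050217902.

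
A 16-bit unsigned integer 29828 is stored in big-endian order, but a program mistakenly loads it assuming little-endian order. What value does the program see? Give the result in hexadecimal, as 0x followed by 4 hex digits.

0x8474

29828 in 16-bit hexadecimal is 0x7484.
Stored big-endian, the bytes at ascending addresses are 74 84.
Read back as little-endian, the first byte is least significant, giving 0x8474.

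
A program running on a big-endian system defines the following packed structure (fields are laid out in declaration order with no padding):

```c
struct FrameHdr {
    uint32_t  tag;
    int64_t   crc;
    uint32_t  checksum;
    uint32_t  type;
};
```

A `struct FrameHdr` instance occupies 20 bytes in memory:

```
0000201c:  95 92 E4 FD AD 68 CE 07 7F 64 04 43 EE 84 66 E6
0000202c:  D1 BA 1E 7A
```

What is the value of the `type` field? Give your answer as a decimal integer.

`type` follows `tag` (4 B), `crc` (8 B), `checksum` (4 B), so it starts at offset 4 + 8 + 4 = 16 and occupies 4 bytes.
Bytes at offsets 16..19: D1 BA 1E 7A.
Big-endian: lowest address holds the most-significant byte.
The bytes are already most-significant first: 0xD1BA1E7A.
0xD1BA1E7A = 3518635642.

3518635642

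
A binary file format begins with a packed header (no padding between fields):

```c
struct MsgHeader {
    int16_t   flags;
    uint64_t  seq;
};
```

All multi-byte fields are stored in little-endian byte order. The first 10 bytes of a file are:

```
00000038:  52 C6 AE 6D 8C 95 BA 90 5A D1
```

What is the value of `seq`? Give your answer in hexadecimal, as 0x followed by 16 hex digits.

0xD15A90BA958C6DAE

`seq` follows `flags` (2 bytes), so it starts at byte offset 2 and occupies 8 bytes.
Bytes at offsets 2..9: AE 6D 8C 95 BA 90 5A D1.
In little-endian order the low byte comes first in memory.
Reassemble most-significant byte first: D1 5A 90 BA 95 8C 6D AE → 0xD15A90BA958C6DAE.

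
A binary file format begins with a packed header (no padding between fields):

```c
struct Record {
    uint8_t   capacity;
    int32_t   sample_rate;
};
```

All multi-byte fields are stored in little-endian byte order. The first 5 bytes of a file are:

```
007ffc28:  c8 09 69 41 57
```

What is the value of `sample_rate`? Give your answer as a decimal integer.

`sample_rate` follows `capacity` (1 byte), so it starts at byte offset 1 and occupies 4 bytes.
Bytes at offsets 1..4: 09 69 41 57.
Little-endian: lowest address holds the least-significant byte.
Reassemble most-significant byte first: 57 41 69 09 → 0x57416909.
0x57416909 = 1463904521.

1463904521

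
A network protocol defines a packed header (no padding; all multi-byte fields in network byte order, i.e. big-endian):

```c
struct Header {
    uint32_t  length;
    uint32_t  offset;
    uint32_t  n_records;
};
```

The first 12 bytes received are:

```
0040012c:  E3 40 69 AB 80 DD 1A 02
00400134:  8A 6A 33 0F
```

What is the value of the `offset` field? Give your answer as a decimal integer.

2161973762

`offset` follows `length` (4 bytes), so it starts at byte offset 4 and occupies 4 bytes.
Bytes at offsets 4..7: 80 DD 1A 02.
Big-endian stores the most-significant byte at the lowest address.
The bytes are already most-significant first: 0x80DD1A02.
0x80DD1A02 = 2161973762.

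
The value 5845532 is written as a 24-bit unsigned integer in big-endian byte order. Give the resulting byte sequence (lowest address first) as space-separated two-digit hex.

59 32 1C

5845532 in hexadecimal, padded to 24 bits, is 0x59321C.
Split into bytes (most-significant first): 59 32 1C.
Big-endian stores the most-significant byte at the lowest address.
So the memory order matches the most-significant-first order: 59 32 1C.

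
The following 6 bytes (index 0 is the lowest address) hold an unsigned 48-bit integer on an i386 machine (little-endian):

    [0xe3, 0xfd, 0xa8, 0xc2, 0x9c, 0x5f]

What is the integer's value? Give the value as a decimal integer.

Little-endian: lowest address holds the least-significant byte.
Reassemble most-significant byte first: 5F 9C C2 A8 FD E3 → 0x5F9CC2A8FDE3.
0x5F9CC2A8FDE3 = 105126885391843.

105126885391843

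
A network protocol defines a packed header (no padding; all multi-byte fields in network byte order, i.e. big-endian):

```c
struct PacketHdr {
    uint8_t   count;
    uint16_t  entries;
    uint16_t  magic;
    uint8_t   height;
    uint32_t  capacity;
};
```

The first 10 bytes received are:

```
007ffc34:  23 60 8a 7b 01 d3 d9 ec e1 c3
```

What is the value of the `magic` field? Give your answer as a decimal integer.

`magic` follows `count` (1 B), `entries` (2 B), so it starts at offset 1 + 2 = 3 and occupies 2 bytes.
Bytes at offsets 3..4: 7B 01.
In big-endian order the high byte comes first in memory.
The bytes are already most-significant first: 0x7B01.
0x7B01 = 31489.

31489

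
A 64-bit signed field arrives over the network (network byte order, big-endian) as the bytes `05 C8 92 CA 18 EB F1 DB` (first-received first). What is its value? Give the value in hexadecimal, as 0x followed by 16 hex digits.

0x05C892CA18EBF1DB

Big-endian stores the most-significant byte at the lowest address.
The bytes are already most-significant first: 0x05C892CA18EBF1DB.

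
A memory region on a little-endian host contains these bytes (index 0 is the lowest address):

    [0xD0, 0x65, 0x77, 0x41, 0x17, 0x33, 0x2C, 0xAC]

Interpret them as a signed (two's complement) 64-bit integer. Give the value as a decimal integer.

Little-endian stores the least-significant byte at the lowest address.
Reassemble most-significant byte first: AC 2C 33 17 41 77 65 D0 → 0xAC2C3317417765D0.
Top bit is set, so as a signed 64-bit value this is 0xAC2C3317417765D0 − 2^64 = -6040396825235069488.

-6040396825235069488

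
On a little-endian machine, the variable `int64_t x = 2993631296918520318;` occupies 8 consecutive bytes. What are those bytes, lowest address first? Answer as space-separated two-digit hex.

FE 01 52 B9 CD 83 8B 29

2993631296918520318 in hexadecimal, padded to 64 bits, is 0x298B83CDB95201FE.
Split into bytes (most-significant first): 29 8B 83 CD B9 52 01 FE.
In little-endian order the low byte comes first in memory.
So at ascending addresses the bytes are FE 01 52 B9 CD 83 8B 29.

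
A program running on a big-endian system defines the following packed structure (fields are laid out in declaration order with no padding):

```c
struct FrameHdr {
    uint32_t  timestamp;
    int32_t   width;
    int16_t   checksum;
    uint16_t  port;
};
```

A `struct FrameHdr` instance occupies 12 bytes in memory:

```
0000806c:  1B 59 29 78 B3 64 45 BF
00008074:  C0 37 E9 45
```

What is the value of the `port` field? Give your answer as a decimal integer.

59717

`port` follows `timestamp` (4 B), `width` (4 B), `checksum` (2 B), so it starts at offset 4 + 4 + 2 = 10 and occupies 2 bytes.
Bytes at offsets 10..11: E9 45.
Big-endian: lowest address holds the most-significant byte.
The bytes are already most-significant first: 0xE945.
0xE945 = 59717.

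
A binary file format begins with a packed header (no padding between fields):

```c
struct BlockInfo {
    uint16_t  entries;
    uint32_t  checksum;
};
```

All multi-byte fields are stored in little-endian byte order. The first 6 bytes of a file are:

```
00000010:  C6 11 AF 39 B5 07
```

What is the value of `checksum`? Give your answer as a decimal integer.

129317295

`checksum` follows `entries` (2 bytes), so it starts at byte offset 2 and occupies 4 bytes.
Bytes at offsets 2..5: AF 39 B5 07.
Little-endian: lowest address holds the least-significant byte.
Reassemble most-significant byte first: 07 B5 39 AF → 0x07B539AF.
0x07B539AF = 129317295.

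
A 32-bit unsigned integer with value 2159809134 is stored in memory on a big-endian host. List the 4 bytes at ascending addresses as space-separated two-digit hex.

80 BC 12 6E

2159809134 in hexadecimal, padded to 32 bits, is 0x80BC126E.
Split into bytes (most-significant first): 80 BC 12 6E.
Big-endian stores the most-significant byte at the lowest address.
So the memory order matches the most-significant-first order: 80 BC 12 6E.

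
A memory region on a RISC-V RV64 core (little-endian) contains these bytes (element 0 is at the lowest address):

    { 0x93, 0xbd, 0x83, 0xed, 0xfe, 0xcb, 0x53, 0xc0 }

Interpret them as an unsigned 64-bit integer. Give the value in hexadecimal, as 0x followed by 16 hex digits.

0xC053CBFEED83BD93

Little-endian: lowest address holds the least-significant byte.
Reassemble most-significant byte first: C0 53 CB FE ED 83 BD 93 → 0xC053CBFEED83BD93.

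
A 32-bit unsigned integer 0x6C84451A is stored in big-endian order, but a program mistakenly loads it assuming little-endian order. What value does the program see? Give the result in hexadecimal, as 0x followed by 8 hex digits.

0x1A45846C

Stored big-endian, the bytes at ascending addresses are 6C 84 45 1A.
Read back as little-endian, the first byte is least significant, giving 0x1A45846C.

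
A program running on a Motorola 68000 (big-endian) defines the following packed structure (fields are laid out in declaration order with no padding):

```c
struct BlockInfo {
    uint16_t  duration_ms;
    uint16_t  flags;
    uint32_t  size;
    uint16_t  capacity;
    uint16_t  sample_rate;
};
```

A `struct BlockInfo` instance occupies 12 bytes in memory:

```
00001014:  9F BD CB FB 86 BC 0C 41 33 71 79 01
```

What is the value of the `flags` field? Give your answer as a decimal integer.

`flags` follows `duration_ms` (2 bytes), so it starts at byte offset 2 and occupies 2 bytes.
Bytes at offsets 2..3: CB FB.
Big-endian: lowest address holds the most-significant byte.
The bytes are already most-significant first: 0xCBFB.
0xCBFB = 52219.

52219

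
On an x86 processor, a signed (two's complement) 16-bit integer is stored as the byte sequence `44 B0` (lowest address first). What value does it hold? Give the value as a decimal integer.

-20412

Little-endian: lowest address holds the least-significant byte.
Reassemble most-significant byte first: B0 44 → 0xB044.
Top bit is set, so as a signed 16-bit value this is 0xB044 − 2^16 = -20412.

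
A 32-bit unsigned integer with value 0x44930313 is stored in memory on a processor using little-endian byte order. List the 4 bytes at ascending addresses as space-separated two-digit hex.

Split into bytes (most-significant first): 44 93 03 13.
Little-endian stores the least-significant byte at the lowest address.
So at ascending addresses the bytes are 13 03 93 44.

13 03 93 44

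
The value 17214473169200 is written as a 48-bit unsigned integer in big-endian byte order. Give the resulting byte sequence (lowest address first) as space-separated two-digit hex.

17214473169200 in hexadecimal, padded to 48 bits, is 0x0FA80E8EE930.
Split into bytes (most-significant first): 0F A8 0E 8E E9 30.
Big-endian stores the most-significant byte at the lowest address.
So the memory order matches the most-significant-first order: 0F A8 0E 8E E9 30.

0F A8 0E 8E E9 30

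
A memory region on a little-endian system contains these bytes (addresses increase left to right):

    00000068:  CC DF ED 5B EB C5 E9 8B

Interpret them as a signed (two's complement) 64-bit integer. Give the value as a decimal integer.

In little-endian order the low byte comes first in memory.
Reassemble most-significant byte first: 8B E9 C5 EB 5B ED DF CC → 0x8BE9C5EB5BEDDFCC.
Top bit is set, so as a signed 64-bit value this is 0x8BE9C5EB5BEDDFCC − 2^64 = -8364937218213683252.

-8364937218213683252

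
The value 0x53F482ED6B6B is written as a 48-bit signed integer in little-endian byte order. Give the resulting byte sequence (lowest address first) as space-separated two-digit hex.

6B 6B ED 82 F4 53

Split into bytes (most-significant first): 53 F4 82 ED 6B 6B.
In little-endian order the low byte comes first in memory.
So at ascending addresses the bytes are 6B 6B ED 82 F4 53.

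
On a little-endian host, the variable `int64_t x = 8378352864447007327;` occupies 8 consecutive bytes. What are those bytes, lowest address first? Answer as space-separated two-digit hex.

8378352864447007327 in hexadecimal, padded to 64 bits, is 0x7445E38A303D8A5F.
Split into bytes (most-significant first): 74 45 E3 8A 30 3D 8A 5F.
Little-endian: lowest address holds the least-significant byte.
So at ascending addresses the bytes are 5F 8A 3D 30 8A E3 45 74.

5F 8A 3D 30 8A E3 45 74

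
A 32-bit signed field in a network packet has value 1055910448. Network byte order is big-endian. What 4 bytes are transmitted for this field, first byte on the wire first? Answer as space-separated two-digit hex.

3E EF EA 30

1055910448 in hexadecimal, padded to 32 bits, is 0x3EEFEA30.
Split into bytes (most-significant first): 3E EF EA 30.
Big-endian stores the most-significant byte at the lowest address.
So the memory order matches the most-significant-first order: 3E EF EA 30.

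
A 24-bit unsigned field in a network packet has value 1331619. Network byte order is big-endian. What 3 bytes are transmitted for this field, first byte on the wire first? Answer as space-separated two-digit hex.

14 51 A3

1331619 in hexadecimal, padded to 24 bits, is 0x1451A3.
Split into bytes (most-significant first): 14 51 A3.
Big-endian stores the most-significant byte at the lowest address.
So the memory order matches the most-significant-first order: 14 51 A3.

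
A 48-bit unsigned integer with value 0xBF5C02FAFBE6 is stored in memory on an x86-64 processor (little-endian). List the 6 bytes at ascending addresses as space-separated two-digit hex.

Split into bytes (most-significant first): BF 5C 02 FA FB E6.
Little-endian: lowest address holds the least-significant byte.
So at ascending addresses the bytes are E6 FB FA 02 5C BF.

E6 FB FA 02 5C BF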